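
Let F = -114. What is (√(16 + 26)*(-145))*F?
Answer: 16530*√42 ≈ 1.0713e+5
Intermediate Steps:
(√(16 + 26)*(-145))*F = (√(16 + 26)*(-145))*(-114) = (√42*(-145))*(-114) = -145*√42*(-114) = 16530*√42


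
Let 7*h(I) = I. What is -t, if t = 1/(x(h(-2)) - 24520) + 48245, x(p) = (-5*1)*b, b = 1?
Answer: -1183208624/24525 ≈ -48245.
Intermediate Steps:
h(I) = I/7
x(p) = -5 (x(p) = -5*1*1 = -5*1 = -5)
t = 1183208624/24525 (t = 1/(-5 - 24520) + 48245 = 1/(-24525) + 48245 = -1/24525 + 48245 = 1183208624/24525 ≈ 48245.)
-t = -1*1183208624/24525 = -1183208624/24525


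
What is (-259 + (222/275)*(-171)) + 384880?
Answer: 105732813/275 ≈ 3.8448e+5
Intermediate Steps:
(-259 + (222/275)*(-171)) + 384880 = (-259 - 37962/275) + 384880 = -109187/275 + 384880 = 105732813/275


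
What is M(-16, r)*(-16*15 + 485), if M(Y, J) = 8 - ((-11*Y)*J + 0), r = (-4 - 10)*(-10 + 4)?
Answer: -3620120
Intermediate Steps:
r = 84 (r = -14*(-6) = 84)
M(Y, J) = 8 + 11*J*Y (M(Y, J) = 8 - (-11*J*Y + 0) = 8 - (-11)*J*Y = 8 + 11*J*Y)
M(-16, r)*(-16*15 + 485) = (8 + 11*84*(-16))*(-16*15 + 485) = (8 - 14784)*(-240 + 485) = -14776*245 = -3620120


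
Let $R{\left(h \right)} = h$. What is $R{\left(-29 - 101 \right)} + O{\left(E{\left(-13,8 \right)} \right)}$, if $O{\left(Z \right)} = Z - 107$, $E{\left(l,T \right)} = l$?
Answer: $-250$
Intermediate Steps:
$O{\left(Z \right)} = -107 + Z$
$R{\left(-29 - 101 \right)} + O{\left(E{\left(-13,8 \right)} \right)} = \left(-29 - 101\right) - 120 = -130 - 120 = -250$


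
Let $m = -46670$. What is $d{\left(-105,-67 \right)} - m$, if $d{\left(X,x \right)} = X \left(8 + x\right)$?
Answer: $52865$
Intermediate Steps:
$d{\left(-105,-67 \right)} - m = - 105 \left(8 - 67\right) - -46670 = \left(-105\right) \left(-59\right) + 46670 = 6195 + 46670 = 52865$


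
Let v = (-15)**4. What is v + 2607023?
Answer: 2657648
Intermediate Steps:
v = 50625
v + 2607023 = 50625 + 2607023 = 2657648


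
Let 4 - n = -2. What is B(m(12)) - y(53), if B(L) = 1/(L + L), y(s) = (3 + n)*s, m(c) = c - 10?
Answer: -1907/4 ≈ -476.75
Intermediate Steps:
n = 6 (n = 4 - 1*(-2) = 4 + 2 = 6)
m(c) = -10 + c
y(s) = 9*s (y(s) = (3 + 6)*s = 9*s)
B(L) = 1/(2*L)
B(m(12)) - y(53) = 1/(2*(-10 + 12)) - 9*53 = (1/2)/2 - 1*477 = (1/2)*(1/2) - 477 = 1/4 - 477 = -1907/4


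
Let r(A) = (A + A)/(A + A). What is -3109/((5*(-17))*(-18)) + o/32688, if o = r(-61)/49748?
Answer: -280874422027/138223823040 ≈ -2.0320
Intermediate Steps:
r(A) = 1 (r(A) = (2*A)/((2*A)) = (2*A)*(1/(2*A)) = 1)
o = 1/49748 ≈ 2.0101e-5
-3109/((5*(-17))*(-18)) + o/32688 = -3109/((5*(-17))*(-18)) + (1/49748)/32688 = -3109/((-85*(-18))) + (1/49748)*(1/32688) = -3109/1530 + 1/1626162624 = -280874422027/138223823040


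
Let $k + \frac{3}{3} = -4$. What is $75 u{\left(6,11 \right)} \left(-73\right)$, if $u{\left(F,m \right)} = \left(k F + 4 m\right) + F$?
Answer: $-109500$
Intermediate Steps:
$k = -5$ ($k = -1 - 4 = -5$)
$u{\left(F,m \right)} = - 4 F + 4 m$ ($u{\left(F,m \right)} = \left(- 5 F + 4 m\right) + F = - 4 F + 4 m$)
$75 u{\left(6,11 \right)} \left(-73\right) = 75 \left(\left(-4\right) 6 + 4 \cdot 11\right) \left(-73\right) = 75 \left(-24 + 44\right) \left(-73\right) = 75 \cdot 20 \left(-73\right) = 1500 \left(-73\right) = -109500$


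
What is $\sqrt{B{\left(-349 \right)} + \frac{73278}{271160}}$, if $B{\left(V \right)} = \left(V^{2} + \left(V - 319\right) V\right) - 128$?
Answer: $\frac{\sqrt{1630501977979405}}{67790} \approx 595.66$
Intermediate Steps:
$B{\left(V \right)} = -128 + V^{2} + V \left(-319 + V\right)$ ($B{\left(V \right)} = \left(V^{2} + \left(-319 + V\right) V\right) - 128 = \left(V^{2} + V \left(-319 + V\right)\right) - 128 = -128 + V^{2} + V \left(-319 + V\right)$)
$\sqrt{B{\left(-349 \right)} + \frac{73278}{271160}} = \sqrt{\left(-128 - -111331 + 2 \left(-349\right)^{2}\right) + \frac{73278}{271160}} = \sqrt{\left(-128 + 111331 + 2 \cdot 121801\right) + 73278 \cdot \frac{1}{271160}} = \sqrt{\left(-128 + 111331 + 243602\right) + \frac{36639}{135580}} = \sqrt{354805 + \frac{36639}{135580}} = \sqrt{\frac{48104498539}{135580}} = \frac{\sqrt{1630501977979405}}{67790}$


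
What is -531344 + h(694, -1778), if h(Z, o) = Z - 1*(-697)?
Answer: -529953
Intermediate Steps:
h(Z, o) = 697 + Z (h(Z, o) = Z + 697 = 697 + Z)
-531344 + h(694, -1778) = -531344 + (697 + 694) = -531344 + 1391 = -529953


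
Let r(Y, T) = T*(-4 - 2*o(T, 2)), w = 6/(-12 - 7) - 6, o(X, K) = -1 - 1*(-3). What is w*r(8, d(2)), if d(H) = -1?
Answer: -960/19 ≈ -50.526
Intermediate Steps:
o(X, K) = 2 (o(X, K) = -1 + 3 = 2)
w = -120/19 (w = 6/(-19) - 6 = -1/19*6 - 6 = -6/19 - 6 = -120/19 ≈ -6.3158)
r(Y, T) = -8*T (r(Y, T) = T*(-4 - 2*2) = T*(-4 - 4) = T*(-8) = -8*T)
w*r(8, d(2)) = -(-960)*(-1)/19 = -120/19*8 = -960/19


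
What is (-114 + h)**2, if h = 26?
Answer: 7744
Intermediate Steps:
(-114 + h)**2 = (-114 + 26)**2 = (-88)**2 = 7744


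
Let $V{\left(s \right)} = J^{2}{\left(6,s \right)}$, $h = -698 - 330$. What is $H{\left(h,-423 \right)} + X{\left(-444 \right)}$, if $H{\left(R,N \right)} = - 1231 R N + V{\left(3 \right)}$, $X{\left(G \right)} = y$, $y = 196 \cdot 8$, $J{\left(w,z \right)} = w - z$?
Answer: $-535291387$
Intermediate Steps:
$h = -1028$
$y = 1568$
$X{\left(G \right)} = 1568$
$V{\left(s \right)} = \left(6 - s\right)^{2}$
$H{\left(R,N \right)} = 9 - 1231 N R$ ($H{\left(R,N \right)} = - 1231 R N + \left(-6 + 3\right)^{2} = - 1231 N R + \left(-3\right)^{2} = - 1231 N R + 9 = 9 - 1231 N R$)
$H{\left(h,-423 \right)} + X{\left(-444 \right)} = \left(9 - \left(-520713\right) \left(-1028\right)\right) + 1568 = \left(9 - 535292964\right) + 1568 = -535292955 + 1568 = -535291387$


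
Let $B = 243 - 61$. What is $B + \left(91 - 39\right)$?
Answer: $234$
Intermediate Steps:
$B = 182$
$B + \left(91 - 39\right) = 182 + \left(91 - 39\right) = 182 + 52 = 234$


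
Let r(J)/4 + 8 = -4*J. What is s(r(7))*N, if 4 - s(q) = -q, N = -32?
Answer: 4480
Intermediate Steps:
r(J) = -32 - 16*J (r(J) = -32 + 4*(-4*J) = -32 - 16*J)
s(q) = 4 + q (s(q) = 4 - (-1)*q = 4 + q)
s(r(7))*N = (4 + (-32 - 16*7))*(-32) = (4 + (-32 - 112))*(-32) = (4 - 144)*(-32) = -140*(-32) = 4480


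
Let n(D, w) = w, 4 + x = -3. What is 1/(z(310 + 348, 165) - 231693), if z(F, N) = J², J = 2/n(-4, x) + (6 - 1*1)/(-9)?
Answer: -3969/919586708 ≈ -4.3161e-6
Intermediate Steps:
x = -7 (x = -4 - 3 = -7)
J = -53/63 (J = 2/(-7) + (6 - 1*1)/(-9) = 2*(-⅐) + (6 - 1)*(-⅑) = -2/7 + 5*(-⅑) = -2/7 - 5/9 = -53/63 ≈ -0.84127)
z(F, N) = 2809/3969 (z(F, N) = (-53/63)² = 2809/3969)
1/(z(310 + 348, 165) - 231693) = 1/(2809/3969 - 231693) = 1/(-919586708/3969) = -3969/919586708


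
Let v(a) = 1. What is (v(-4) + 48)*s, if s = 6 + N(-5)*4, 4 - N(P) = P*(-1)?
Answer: 98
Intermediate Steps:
N(P) = 4 + P (N(P) = 4 - P*(-1) = 4 - (-1)*P = 4 + P)
s = 2 (s = 6 + (4 - 5)*4 = 6 - 1*4 = 6 - 4 = 2)
(v(-4) + 48)*s = (1 + 48)*2 = 49*2 = 98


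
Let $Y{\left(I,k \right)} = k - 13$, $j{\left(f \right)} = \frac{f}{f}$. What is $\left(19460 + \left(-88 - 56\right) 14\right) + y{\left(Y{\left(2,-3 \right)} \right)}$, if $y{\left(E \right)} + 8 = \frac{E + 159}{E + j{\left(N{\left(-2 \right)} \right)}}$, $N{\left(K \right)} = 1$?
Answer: $\frac{261397}{15} \approx 17426.0$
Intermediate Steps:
$j{\left(f \right)} = 1$
$Y{\left(I,k \right)} = -13 + k$
$y{\left(E \right)} = -8 + \frac{159 + E}{1 + E}$ ($y{\left(E \right)} = -8 + \frac{E + 159}{E + 1} = -8 + \frac{159 + E}{1 + E}$)
$\left(19460 + \left(-88 - 56\right) 14\right) + y{\left(Y{\left(2,-3 \right)} \right)} = \left(19460 + \left(-88 - 56\right) 14\right) + \frac{151 - 7 \left(-13 - 3\right)}{1 - 16} = \left(19460 - 2016\right) + \frac{151 - -112}{1 - 16} = \left(19460 - 2016\right) + \frac{151 + 112}{-15} = 17444 - \frac{263}{15} = \frac{261397}{15}$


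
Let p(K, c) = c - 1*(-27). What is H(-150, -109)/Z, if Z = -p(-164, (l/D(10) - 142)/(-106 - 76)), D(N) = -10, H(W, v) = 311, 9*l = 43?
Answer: -5094180/455083 ≈ -11.194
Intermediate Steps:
l = 43/9 (l = (⅑)*43 = 43/9 ≈ 4.7778)
p(K, c) = 27 + c (p(K, c) = c + 27 = 27 + c)
Z = -455083/16380 (Z = -(27 + ((43/9)/(-10) - 142)/(-106 - 76)) = -(27 + ((43/9)*(-⅒) - 142)/(-182)) = -(27 + (-43/90 - 142)*(-1/182)) = -(27 - 12823/90*(-1/182)) = -(27 + 12823/16380) = -1*455083/16380 = -455083/16380 ≈ -27.783)
H(-150, -109)/Z = 311/(-455083/16380) = 311*(-16380/455083) = -5094180/455083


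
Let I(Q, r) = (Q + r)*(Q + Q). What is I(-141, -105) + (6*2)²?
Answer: 69516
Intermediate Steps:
I(Q, r) = 2*Q*(Q + r) (I(Q, r) = (Q + r)*(2*Q) = 2*Q*(Q + r))
I(-141, -105) + (6*2)² = 2*(-141)*(-141 - 105) + (6*2)² = 2*(-141)*(-246) + 12² = 69372 + 144 = 69516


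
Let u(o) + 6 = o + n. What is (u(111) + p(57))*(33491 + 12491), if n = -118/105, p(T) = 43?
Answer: 709134404/105 ≈ 6.7537e+6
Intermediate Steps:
n = -118/105 (n = -118*1/105 = -118/105 ≈ -1.1238)
u(o) = -748/105 + o (u(o) = -6 + (o - 118/105) = -6 + (-118/105 + o) = -748/105 + o)
(u(111) + p(57))*(33491 + 12491) = ((-748/105 + 111) + 43)*(33491 + 12491) = (10907/105 + 43)*45982 = (15422/105)*45982 = 709134404/105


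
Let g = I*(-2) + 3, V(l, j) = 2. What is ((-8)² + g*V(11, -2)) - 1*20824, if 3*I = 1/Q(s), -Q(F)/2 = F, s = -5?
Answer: -311312/15 ≈ -20754.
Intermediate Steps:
Q(F) = -2*F
I = 1/30 (I = 1/(3*((-2*(-5)))) = (⅓)/10 = (⅓)*(⅒) = 1/30 ≈ 0.033333)
g = 44/15 (g = (1/30)*(-2) + 3 = -1/15 + 3 = 44/15 ≈ 2.9333)
((-8)² + g*V(11, -2)) - 1*20824 = ((-8)² + (44/15)*2) - 1*20824 = (64 + 88/15) - 20824 = 1048/15 - 20824 = -311312/15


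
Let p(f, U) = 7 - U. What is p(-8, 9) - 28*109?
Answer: -3054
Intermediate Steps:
p(-8, 9) - 28*109 = (7 - 1*9) - 28*109 = (7 - 9) - 3052 = -2 - 3052 = -3054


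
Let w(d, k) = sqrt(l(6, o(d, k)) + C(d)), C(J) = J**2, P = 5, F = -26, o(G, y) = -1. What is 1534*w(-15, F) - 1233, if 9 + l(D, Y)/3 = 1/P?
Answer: -1233 + 1534*sqrt(4965)/5 ≈ 20385.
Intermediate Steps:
l(D, Y) = -132/5 (l(D, Y) = -27 + 3/5 = -132/5)
w(d, k) = sqrt(-132/5 + d**2)
1534*w(-15, F) - 1233 = 1534*(sqrt(-660 + 25*(-15)**2)/5) - 1233 = 1534*(sqrt(-660 + 25*225)/5) - 1233 = 1534*(sqrt(-660 + 5625)/5) - 1233 = 1534*(sqrt(4965)/5) - 1233 = 1534*sqrt(4965)/5 - 1233 = -1233 + 1534*sqrt(4965)/5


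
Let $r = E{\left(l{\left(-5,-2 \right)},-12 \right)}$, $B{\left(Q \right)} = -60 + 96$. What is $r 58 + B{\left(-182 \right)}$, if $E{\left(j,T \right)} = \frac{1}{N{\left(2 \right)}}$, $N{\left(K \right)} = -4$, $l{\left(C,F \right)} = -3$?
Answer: $\frac{43}{2} \approx 21.5$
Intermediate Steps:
$E{\left(j,T \right)} = - \frac{1}{4}$ ($E{\left(j,T \right)} = \frac{1}{-4} = - \frac{1}{4}$)
$B{\left(Q \right)} = 36$
$r = - \frac{1}{4} \approx -0.25$
$r 58 + B{\left(-182 \right)} = \left(- \frac{1}{4}\right) 58 + 36 = - \frac{29}{2} + 36 = \frac{43}{2}$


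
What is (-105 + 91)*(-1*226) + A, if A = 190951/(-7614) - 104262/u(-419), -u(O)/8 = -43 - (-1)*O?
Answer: 7294967221/2345112 ≈ 3110.7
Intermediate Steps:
u(O) = 344 - 8*O (u(O) = -8*(-43 - (-1)*O) = -8*(-43 + O) = 344 - 8*O)
A = -124967147/2345112 (A = 190951/(-7614) - 104262/(344 - 8*(-419)) = 190951*(-1/7614) - 104262/(344 + 3352) = -190951/7614 - 104262/3696 = -190951/7614 - 104262*1/3696 = -190951/7614 - 17377/616 = -124967147/2345112 ≈ -53.288)
(-105 + 91)*(-1*226) + A = (-105 + 91)*(-1*226) - 124967147/2345112 = -14*(-226) - 124967147/2345112 = 3164 - 124967147/2345112 = 7294967221/2345112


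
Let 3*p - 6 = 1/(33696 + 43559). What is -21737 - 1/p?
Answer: -10076005112/463531 ≈ -21738.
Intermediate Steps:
p = 463531/231765 (p = 2 + 1/(3*(33696 + 43559)) = 2 + (⅓)/77255 = 2 + (⅓)*(1/77255) = 2 + 1/231765 = 463531/231765 ≈ 2.0000)
-21737 - 1/p = -21737 - 1/463531/231765 = -21737 - 1*231765/463531 = -21737 - 231765/463531 = -10076005112/463531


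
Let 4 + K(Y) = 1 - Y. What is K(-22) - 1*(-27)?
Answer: 46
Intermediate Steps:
K(Y) = -3 - Y (K(Y) = -4 + (1 - Y) = -3 - Y)
K(-22) - 1*(-27) = (-3 - 1*(-22)) - 1*(-27) = (-3 + 22) + 27 = 19 + 27 = 46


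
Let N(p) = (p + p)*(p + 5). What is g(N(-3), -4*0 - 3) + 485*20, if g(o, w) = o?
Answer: 9688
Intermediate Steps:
N(p) = 2*p*(5 + p) (N(p) = (2*p)*(5 + p) = 2*p*(5 + p))
g(N(-3), -4*0 - 3) + 485*20 = 2*(-3)*(5 - 3) + 485*20 = 2*(-3)*2 + 9700 = -12 + 9700 = 9688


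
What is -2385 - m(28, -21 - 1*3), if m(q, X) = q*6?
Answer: -2553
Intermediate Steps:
m(q, X) = 6*q
-2385 - m(28, -21 - 1*3) = -2385 - 6*28 = -2385 - 1*168 = -2385 - 168 = -2553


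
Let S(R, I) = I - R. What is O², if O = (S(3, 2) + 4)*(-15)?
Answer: 2025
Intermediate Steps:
O = -45 (O = ((2 - 1*3) + 4)*(-15) = ((2 - 3) + 4)*(-15) = (-1 + 4)*(-15) = 3*(-15) = -45)
O² = (-45)² = 2025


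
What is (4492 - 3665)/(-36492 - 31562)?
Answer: -827/68054 ≈ -0.012152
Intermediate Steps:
(4492 - 3665)/(-36492 - 31562) = 827/(-68054) = 827*(-1/68054) = -827/68054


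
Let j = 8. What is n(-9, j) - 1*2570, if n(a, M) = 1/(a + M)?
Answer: -2571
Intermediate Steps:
n(a, M) = 1/(M + a)
n(-9, j) - 1*2570 = 1/(8 - 9) - 1*2570 = 1/(-1) - 2570 = -1 - 2570 = -2571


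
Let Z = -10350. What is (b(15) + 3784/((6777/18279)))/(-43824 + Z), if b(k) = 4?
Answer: -1281386/6798837 ≈ -0.18847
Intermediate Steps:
(b(15) + 3784/((6777/18279)))/(-43824 + Z) = (4 + 3784/((6777/18279)))/(-43824 - 10350) = (4 + 3784/((6777*(1/18279))))/(-54174) = (4 + 3784/(251/677))*(-1/54174) = (4 + 3784*(677/251))*(-1/54174) = (4 + 2561768/251)*(-1/54174) = (2562772/251)*(-1/54174) = -1281386/6798837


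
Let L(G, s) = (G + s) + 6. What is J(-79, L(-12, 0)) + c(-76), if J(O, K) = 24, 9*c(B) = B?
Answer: 140/9 ≈ 15.556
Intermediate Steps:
L(G, s) = 6 + G + s
c(B) = B/9
J(-79, L(-12, 0)) + c(-76) = 24 + (⅑)*(-76) = 24 - 76/9 = 140/9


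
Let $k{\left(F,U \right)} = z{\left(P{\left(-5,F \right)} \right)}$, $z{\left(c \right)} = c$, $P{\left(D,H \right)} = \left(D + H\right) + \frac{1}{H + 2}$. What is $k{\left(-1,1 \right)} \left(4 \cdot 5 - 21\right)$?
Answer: $5$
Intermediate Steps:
$P{\left(D,H \right)} = D + H + \frac{1}{2 + H}$ ($P{\left(D,H \right)} = \left(D + H\right) + \frac{1}{2 + H} = D + H + \frac{1}{2 + H}$)
$k{\left(F,U \right)} = \frac{-9 + F^{2} - 3 F}{2 + F}$ ($k{\left(F,U \right)} = \frac{1 + F^{2} + 2 \left(-5\right) + 2 F - 5 F}{2 + F} = \frac{1 + F^{2} - 10 + 2 F - 5 F}{2 + F} = \frac{-9 + F^{2} - 3 F}{2 + F}$)
$k{\left(-1,1 \right)} \left(4 \cdot 5 - 21\right) = \frac{-9 + \left(-1\right)^{2} - -3}{2 - 1} \left(4 \cdot 5 - 21\right) = \frac{-9 + 1 + 3}{1} \left(20 - 21\right) = 1 \left(-5\right) \left(-1\right) = \left(-5\right) \left(-1\right) = 5$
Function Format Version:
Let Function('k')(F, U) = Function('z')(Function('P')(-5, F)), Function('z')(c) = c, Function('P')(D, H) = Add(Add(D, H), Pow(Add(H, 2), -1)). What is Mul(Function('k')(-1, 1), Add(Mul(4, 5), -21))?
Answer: 5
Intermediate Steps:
Function('P')(D, H) = Add(D, H, Pow(Add(2, H), -1)) (Function('P')(D, H) = Add(Add(D, H), Pow(Add(2, H), -1)) = Add(D, H, Pow(Add(2, H), -1)))
Function('k')(F, U) = Mul(Pow(Add(2, F), -1), Add(-9, Pow(F, 2), Mul(-3, F))) (Function('k')(F, U) = Mul(Pow(Add(2, F), -1), Add(1, Pow(F, 2), Mul(2, -5), Mul(2, F), Mul(-5, F))) = Mul(Pow(Add(2, F), -1), Add(1, Pow(F, 2), -10, Mul(2, F), Mul(-5, F))) = Mul(Pow(Add(2, F), -1), Add(-9, Pow(F, 2), Mul(-3, F))))
Mul(Function('k')(-1, 1), Add(Mul(4, 5), -21)) = Mul(Mul(Pow(Add(2, -1), -1), Add(-9, Pow(-1, 2), Mul(-3, -1))), Add(Mul(4, 5), -21)) = Mul(Mul(Pow(1, -1), Add(-9, 1, 3)), Add(20, -21)) = Mul(Mul(1, -5), -1) = Mul(-5, -1) = 5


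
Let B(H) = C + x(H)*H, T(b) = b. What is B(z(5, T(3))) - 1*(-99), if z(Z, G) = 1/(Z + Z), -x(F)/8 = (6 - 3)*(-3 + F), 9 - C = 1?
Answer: 2849/25 ≈ 113.96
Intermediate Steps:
C = 8 (C = 9 - 1*1 = 9 - 1 = 8)
x(F) = 72 - 24*F (x(F) = -8*(6 - 3)*(-3 + F) = -24*(-3 + F) = -8*(-9 + 3*F) = 72 - 24*F)
z(Z, G) = 1/(2*Z)
B(H) = 8 + H*(72 - 24*H) (B(H) = 8 + (72 - 24*H)*H = 8 + H*(72 - 24*H))
B(z(5, T(3))) - 1*(-99) = (8 - 24*(½)/5*(-3 + (½)/5)) - 1*(-99) = (8 - 24*(½)*(⅕)*(-3 + (½)*(⅕))) + 99 = (8 - 24*⅒*(-3 + ⅒)) + 99 = (8 - 24*⅒*(-29/10)) + 99 = (8 + 174/25) + 99 = 374/25 + 99 = 2849/25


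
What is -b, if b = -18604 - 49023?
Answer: 67627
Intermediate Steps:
b = -67627
-b = -1*(-67627) = 67627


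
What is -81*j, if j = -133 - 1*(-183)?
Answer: -4050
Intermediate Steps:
j = 50 (j = -133 + 183 = 50)
-81*j = -81*50 = -4050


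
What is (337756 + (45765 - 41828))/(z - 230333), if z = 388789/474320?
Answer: -162071823760/109251159771 ≈ -1.4835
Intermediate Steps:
z = 388789/474320 (z = 388789*(1/474320) = 388789/474320 ≈ 0.81968)
(337756 + (45765 - 41828))/(z - 230333) = (337756 + (45765 - 41828))/(388789/474320 - 230333) = (337756 + 3937)/(-109251159771/474320) = 341693*(-474320/109251159771) = -162071823760/109251159771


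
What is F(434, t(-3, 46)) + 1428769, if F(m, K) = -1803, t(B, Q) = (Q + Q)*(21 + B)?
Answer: 1426966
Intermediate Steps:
t(B, Q) = 2*Q*(21 + B) (t(B, Q) = (2*Q)*(21 + B) = 2*Q*(21 + B))
F(434, t(-3, 46)) + 1428769 = -1803 + 1428769 = 1426966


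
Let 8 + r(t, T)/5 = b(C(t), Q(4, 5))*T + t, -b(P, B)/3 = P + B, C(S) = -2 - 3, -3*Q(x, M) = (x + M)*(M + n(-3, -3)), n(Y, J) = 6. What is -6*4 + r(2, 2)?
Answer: 1086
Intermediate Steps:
Q(x, M) = -(6 + M)*(M + x)/3 (Q(x, M) = -(x + M)*(M + 6)/3 = -(M + x)*(6 + M)/3 = -(6 + M)*(M + x)/3)
C(S) = -5
b(P, B) = -3*B - 3*P (b(P, B) = -3*(P + B) = -3*(B + P) = -3*B - 3*P)
r(t, T) = -40 + 5*t + 570*T (r(t, T) = -40 + 5*((-3*(-2*5 - 2*4 - 1/3*5**2 - 1/3*5*4) - 3*(-5))*T + t) = -40 + 5*((-3*(-10 - 8 - 1/3*25 - 20/3) + 15)*T + t) = -40 + 5*((-3*(-10 - 8 - 25/3 - 20/3) + 15)*T + t) = -40 + 5*((-3*(-33) + 15)*T + t) = -40 + 5*((99 + 15)*T + t) = -40 + 5*(114*T + t) = -40 + 5*(t + 114*T) = -40 + (5*t + 570*T) = -40 + 5*t + 570*T)
-6*4 + r(2, 2) = -6*4 + (-40 + 5*2 + 570*2) = -24 + (-40 + 10 + 1140) = -24 + 1110 = 1086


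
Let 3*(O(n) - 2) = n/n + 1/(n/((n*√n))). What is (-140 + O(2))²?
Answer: (413 - √2)²/9 ≈ 18823.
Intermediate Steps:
O(n) = 7/3 + √n/3 (O(n) = 2 + (n/n + 1/(n/((n*√n))))/3 = 2 + (1 + 1/(n/(n^(3/2))))/3 = 2 + (1 + 1/(n/n^(3/2)))/3 = 2 + (1 + 1/n^(-½))/3 = 2 + (1 + 1*√n)/3 = 2 + (1 + √n)/3 = 2 + (⅓ + √n/3) = 7/3 + √n/3)
(-140 + O(2))² = (-140 + (7/3 + √2/3))² = (-413/3 + √2/3)²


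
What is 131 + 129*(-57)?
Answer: -7222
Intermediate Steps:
131 + 129*(-57) = 131 - 7353 = -7222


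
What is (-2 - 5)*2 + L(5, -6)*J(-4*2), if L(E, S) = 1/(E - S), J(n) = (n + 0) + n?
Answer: -170/11 ≈ -15.455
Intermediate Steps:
J(n) = 2*n (J(n) = n + n = 2*n)
(-2 - 5)*2 + L(5, -6)*J(-4*2) = (-2 - 5)*2 + (2*(-4*2))/(5 - 1*(-6)) = -7*2 + (2*(-8))/(5 + 6) = -14 - 16/11 = -170/11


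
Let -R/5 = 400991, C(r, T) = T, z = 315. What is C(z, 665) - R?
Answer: 2005620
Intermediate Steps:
R = -2004955 (R = -5*400991 = -2004955)
C(z, 665) - R = 665 - 1*(-2004955) = 665 + 2004955 = 2005620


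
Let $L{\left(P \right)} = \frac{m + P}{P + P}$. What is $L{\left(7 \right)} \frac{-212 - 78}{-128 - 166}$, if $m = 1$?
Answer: $\frac{580}{1029} \approx 0.56365$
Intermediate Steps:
$L{\left(P \right)} = \frac{1 + P}{2 P}$ ($L{\left(P \right)} = \frac{1 + P}{P + P} = \frac{1 + P}{2 P}$)
$L{\left(7 \right)} \frac{-212 - 78}{-128 - 166} = \frac{1 + 7}{2 \cdot 7} \frac{-212 - 78}{-128 - 166} = \frac{1}{2} \cdot \frac{1}{7} \cdot 8 \left(- \frac{290}{-294}\right) = \frac{4 \left(\left(-290\right) \left(- \frac{1}{294}\right)\right)}{7} = \frac{4}{7} \cdot \frac{145}{147} = \frac{580}{1029}$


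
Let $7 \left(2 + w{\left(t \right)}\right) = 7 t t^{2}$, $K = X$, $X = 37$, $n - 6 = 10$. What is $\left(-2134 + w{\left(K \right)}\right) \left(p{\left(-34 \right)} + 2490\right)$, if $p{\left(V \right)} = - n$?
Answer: $120031058$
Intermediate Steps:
$n = 16$ ($n = 6 + 10 = 16$)
$p{\left(V \right)} = -16$ ($p{\left(V \right)} = \left(-1\right) 16 = -16$)
$K = 37$
$w{\left(t \right)} = -2 + t^{3}$ ($w{\left(t \right)} = -2 + \frac{7 t t^{2}}{7} = -2 + \frac{7 t^{3}}{7} = -2 + t^{3}$)
$\left(-2134 + w{\left(K \right)}\right) \left(p{\left(-34 \right)} + 2490\right) = \left(-2134 - \left(2 - 37^{3}\right)\right) \left(-16 + 2490\right) = \left(-2134 + \left(-2 + 50653\right)\right) 2474 = \left(-2134 + 50651\right) 2474 = 48517 \cdot 2474 = 120031058$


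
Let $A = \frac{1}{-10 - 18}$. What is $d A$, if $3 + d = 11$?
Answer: $- \frac{2}{7} \approx -0.28571$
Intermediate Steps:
$d = 8$ ($d = -3 + 11 = 8$)
$A = - \frac{1}{28}$ ($A = \frac{1}{-28} = - \frac{1}{28} \approx -0.035714$)
$d A = 8 \left(- \frac{1}{28}\right) = - \frac{2}{7}$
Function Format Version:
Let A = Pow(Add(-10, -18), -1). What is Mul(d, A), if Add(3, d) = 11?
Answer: Rational(-2, 7) ≈ -0.28571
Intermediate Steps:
d = 8 (d = Add(-3, 11) = 8)
A = Rational(-1, 28) (A = Pow(-28, -1) = Rational(-1, 28) ≈ -0.035714)
Mul(d, A) = Mul(8, Rational(-1, 28)) = Rational(-2, 7)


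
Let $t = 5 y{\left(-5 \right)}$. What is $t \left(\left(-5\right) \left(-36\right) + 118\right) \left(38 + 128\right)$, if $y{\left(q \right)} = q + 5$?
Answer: $0$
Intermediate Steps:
$y{\left(q \right)} = 5 + q$
$t = 0$ ($t = 5 \left(5 - 5\right) = 5 \cdot 0 = 0$)
$t \left(\left(-5\right) \left(-36\right) + 118\right) \left(38 + 128\right) = 0 \left(\left(-5\right) \left(-36\right) + 118\right) \left(38 + 128\right) = 0 \left(180 + 118\right) 166 = 0 \cdot 298 \cdot 166 = 0 \cdot 49468 = 0$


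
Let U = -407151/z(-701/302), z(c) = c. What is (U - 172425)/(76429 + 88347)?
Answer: 2089677/115507976 ≈ 0.018091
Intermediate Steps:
U = 122959602/701 (U = -407151/((-701/302)) = -407151/((-701*1/302)) = -407151/(-701/302) = -407151*(-302/701) = 122959602/701 ≈ 1.7541e+5)
(U - 172425)/(76429 + 88347) = (122959602/701 - 172425)/(76429 + 88347) = (2089677/701)/164776 = (2089677/701)*(1/164776) = 2089677/115507976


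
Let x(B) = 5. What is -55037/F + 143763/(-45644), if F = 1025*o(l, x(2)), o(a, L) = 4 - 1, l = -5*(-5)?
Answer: -2954180053/140355300 ≈ -21.048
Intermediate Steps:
l = 25
o(a, L) = 3
F = 3075 (F = 1025*3 = 3075)
-55037/F + 143763/(-45644) = -55037/3075 + 143763/(-45644) = -55037*1/3075 + 143763*(-1/45644) = -55037/3075 - 143763/45644 = -2954180053/140355300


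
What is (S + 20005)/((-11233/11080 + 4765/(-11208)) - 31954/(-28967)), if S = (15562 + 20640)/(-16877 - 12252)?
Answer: -131005210438403446740/2199387534539257 ≈ -59564.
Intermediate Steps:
S = -36202/29129 (S = 36202/(-29129) = 36202*(-1/29129) = -36202/29129 ≈ -1.2428)
(S + 20005)/((-11233/11080 + 4765/(-11208)) - 31954/(-28967)) = (-36202/29129 + 20005)/((-11233/11080 + 4765/(-11208)) - 31954/(-28967)) = 582689443/(29129*((-11233*1/11080 + 4765*(-1/11208)) - 31954*(-1/28967))) = 582689443/(29129*((-11233/11080 - 4765/11208) + 31954/28967)) = 582689443/(29129*(-11168479/7761540 + 31954/28967)) = 582689443/(29129*(-75505082033/224828529180)) = (582689443/29129)*(-224828529180/75505082033) = -131005210438403446740/2199387534539257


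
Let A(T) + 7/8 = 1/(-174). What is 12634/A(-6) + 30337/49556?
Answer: -435740394203/30377828 ≈ -14344.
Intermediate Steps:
A(T) = -613/696 (A(T) = -7/8 + 1/(-174) = -7/8 - 1/174 = -613/696)
12634/A(-6) + 30337/49556 = 12634/(-613/696) + 30337/49556 = 12634*(-696/613) + 30337*(1/49556) = -8793264/613 + 30337/49556 = -435740394203/30377828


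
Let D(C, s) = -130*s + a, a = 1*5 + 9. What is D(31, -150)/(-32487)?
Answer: -19514/32487 ≈ -0.60067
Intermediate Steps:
a = 14 (a = 5 + 9 = 14)
D(C, s) = 14 - 130*s (D(C, s) = -130*s + 14 = 14 - 130*s)
D(31, -150)/(-32487) = (14 - 130*(-150))/(-32487) = (14 + 19500)*(-1/32487) = 19514*(-1/32487) = -19514/32487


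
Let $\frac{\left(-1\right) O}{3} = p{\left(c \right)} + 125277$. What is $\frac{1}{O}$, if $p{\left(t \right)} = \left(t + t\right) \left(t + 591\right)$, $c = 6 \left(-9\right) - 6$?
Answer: $- \frac{1}{184671} \approx -5.415 \cdot 10^{-6}$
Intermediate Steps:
$c = -60$ ($c = -54 - 6 = -60$)
$p{\left(t \right)} = 2 t \left(591 + t\right)$
$O = -184671$ ($O = - 3 \left(2 \left(-60\right) \left(591 - 60\right) + 125277\right) = - 3 \left(2 \left(-60\right) 531 + 125277\right) = - 3 \left(-63720 + 125277\right) = \left(-3\right) 61557 = -184671$)
$\frac{1}{O} = \frac{1}{-184671} = - \frac{1}{184671}$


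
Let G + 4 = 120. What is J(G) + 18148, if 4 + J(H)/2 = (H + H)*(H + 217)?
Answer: 172652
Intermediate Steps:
G = 116 (G = -4 + 120 = 116)
J(H) = -8 + 4*H*(217 + H) (J(H) = -8 + 2*((H + H)*(H + 217)) = -8 + 2*((2*H)*(217 + H)) = -8 + 2*(2*H*(217 + H)) = -8 + 4*H*(217 + H))
J(G) + 18148 = (-8 + 4*116**2 + 868*116) + 18148 = (-8 + 4*13456 + 100688) + 18148 = (-8 + 53824 + 100688) + 18148 = 154504 + 18148 = 172652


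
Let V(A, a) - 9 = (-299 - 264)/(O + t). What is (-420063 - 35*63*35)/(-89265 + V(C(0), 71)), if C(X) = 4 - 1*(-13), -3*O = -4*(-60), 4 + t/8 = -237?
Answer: 998453904/179225485 ≈ 5.5709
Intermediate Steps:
t = -1928 (t = -32 + 8*(-237) = -32 - 1896 = -1928)
O = -80 (O = -(-4)*(-60)/3 = -⅓*240 = -80)
C(X) = 17 (C(X) = 4 + 13 = 17)
V(A, a) = 18635/2008 (V(A, a) = 9 + (-299 - 264)/(-80 - 1928) = 9 - 563/(-2008) = 9 - 563*(-1/2008) = 9 + 563/2008 = 18635/2008)
(-420063 - 35*63*35)/(-89265 + V(C(0), 71)) = (-420063 - 35*63*35)/(-89265 + 18635/2008) = (-420063 - 2205*35)/(-179225485/2008) = (-420063 - 77175)*(-2008/179225485) = -497238*(-2008/179225485) = 998453904/179225485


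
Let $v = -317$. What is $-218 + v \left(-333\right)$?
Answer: $105343$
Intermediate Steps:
$-218 + v \left(-333\right) = -218 - -105561 = -218 + 105561 = 105343$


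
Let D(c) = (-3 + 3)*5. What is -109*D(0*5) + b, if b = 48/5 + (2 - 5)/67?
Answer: 3201/335 ≈ 9.5552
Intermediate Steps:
b = 3201/335 (b = 48*(1/5) - 3*1/67 = 48/5 - 3/67 = 3201/335 ≈ 9.5552)
D(c) = 0 (D(c) = 0*5 = 0)
-109*D(0*5) + b = -109*0 + 3201/335 = 0 + 3201/335 = 3201/335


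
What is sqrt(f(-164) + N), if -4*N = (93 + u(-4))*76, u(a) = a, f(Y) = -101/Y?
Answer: I*sqrt(11366143)/82 ≈ 41.114*I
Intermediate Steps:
N = -1691 (N = -(93 - 4)*76/4 = -89*76/4 = -1/4*6764 = -1691)
sqrt(f(-164) + N) = sqrt(-101/(-164) - 1691) = sqrt(-101*(-1/164) - 1691) = sqrt(101/164 - 1691) = sqrt(-277223/164) = I*sqrt(11366143)/82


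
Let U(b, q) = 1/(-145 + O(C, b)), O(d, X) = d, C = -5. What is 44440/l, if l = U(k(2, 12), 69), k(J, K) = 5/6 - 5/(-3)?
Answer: -6666000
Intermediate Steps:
k(J, K) = 5/2 (k(J, K) = 5*(1/6) - 5*(-1/3) = 5/6 + 5/3 = 5/2)
U(b, q) = -1/150 (U(b, q) = 1/(-145 - 5) = 1/(-150) = -1/150)
l = -1/150 ≈ -0.0066667
44440/l = 44440/(-1/150) = 44440*(-150) = -6666000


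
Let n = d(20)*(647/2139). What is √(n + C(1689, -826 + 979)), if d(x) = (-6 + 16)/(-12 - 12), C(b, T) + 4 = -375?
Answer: I*√6938493191/4278 ≈ 19.471*I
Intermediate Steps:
C(b, T) = -379 (C(b, T) = -4 - 375 = -379)
d(x) = -5/12 (d(x) = 10/(-24) = 10*(-1/24) = -5/12)
n = -3235/25668 (n = -3235/(12*2139) = -5/12*647/2139 = -3235/25668 ≈ -0.12603)
√(n + C(1689, -826 + 979)) = √(-3235/25668 - 379) = √(-9731407/25668) = I*√6938493191/4278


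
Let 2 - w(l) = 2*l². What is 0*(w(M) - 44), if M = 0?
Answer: 0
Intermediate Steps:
w(l) = 2 - 2*l²
0*(w(M) - 44) = 0*((2 - 2*0²) - 44) = 0*((2 - 2*0) - 44) = 0*((2 + 0) - 44) = 0*(2 - 44) = 0*(-42) = 0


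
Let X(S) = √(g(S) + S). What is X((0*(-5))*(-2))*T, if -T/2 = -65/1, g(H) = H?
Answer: 0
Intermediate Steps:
X(S) = √2*√S (X(S) = √(S + S) = √(2*S) = √2*√S)
T = 130 (T = -(-130)*1/1 = -(-130)*1*1 = -(-130) = -2*(-65) = 130)
X((0*(-5))*(-2))*T = (√2*√((0*(-5))*(-2)))*130 = (√2*√(0*(-2)))*130 = (√2*√0)*130 = (√2*0)*130 = 0*130 = 0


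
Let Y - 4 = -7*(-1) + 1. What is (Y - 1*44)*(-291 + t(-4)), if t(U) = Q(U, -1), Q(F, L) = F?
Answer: 9440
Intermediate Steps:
t(U) = U
Y = 12 (Y = 4 + (-7*(-1) + 1) = 4 + (7 + 1) = 4 + 8 = 12)
(Y - 1*44)*(-291 + t(-4)) = (12 - 1*44)*(-291 - 4) = (12 - 44)*(-295) = -32*(-295) = 9440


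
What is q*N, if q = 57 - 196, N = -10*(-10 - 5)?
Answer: -20850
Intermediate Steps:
N = 150 (N = -10*(-15) = 150)
q = -139
q*N = -139*150 = -20850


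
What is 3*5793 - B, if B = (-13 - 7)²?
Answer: 16979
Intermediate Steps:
B = 400 (B = (-20)² = 400)
3*5793 - B = 3*5793 - 1*400 = 17379 - 400 = 16979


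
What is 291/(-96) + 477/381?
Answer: -7231/4064 ≈ -1.7793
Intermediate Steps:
291/(-96) + 477/381 = 291*(-1/96) + 477*(1/381) = -97/32 + 159/127 = -7231/4064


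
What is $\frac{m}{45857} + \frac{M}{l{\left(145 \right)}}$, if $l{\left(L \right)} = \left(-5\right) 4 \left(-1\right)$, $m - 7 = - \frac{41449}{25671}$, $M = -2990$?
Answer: $- \frac{351981042557}{2354390094} \approx -149.5$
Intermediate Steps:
$m = \frac{138248}{25671}$ ($m = 7 - \frac{41449}{25671} = \frac{138248}{25671} \approx 5.3854$)
$l{\left(L \right)} = 20$ ($l{\left(L \right)} = \left(-20\right) \left(-1\right) = 20$)
$\frac{m}{45857} + \frac{M}{l{\left(145 \right)}} = \frac{138248}{25671 \cdot 45857} - \frac{2990}{20} = \frac{138248}{25671} \cdot \frac{1}{45857} - \frac{299}{2} = \frac{138248}{1177195047} - \frac{299}{2} = - \frac{351981042557}{2354390094}$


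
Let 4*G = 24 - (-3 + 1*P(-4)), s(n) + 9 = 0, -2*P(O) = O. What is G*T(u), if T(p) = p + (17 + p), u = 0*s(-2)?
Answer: 425/4 ≈ 106.25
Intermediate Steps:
P(O) = -O/2
s(n) = -9 (s(n) = -9 + 0 = -9)
u = 0 (u = 0*(-9) = 0)
T(p) = 17 + 2*p
G = 25/4 (G = (24 - (-3 + 1*(-1/2*(-4))))/4 = (24 - (-3 + 1*2))/4 = (24 - (-3 + 2))/4 = (24 - 1*(-1))/4 = (24 + 1)/4 = (1/4)*25 = 25/4 ≈ 6.2500)
G*T(u) = 25*(17 + 2*0)/4 = 25*(17 + 0)/4 = (25/4)*17 = 425/4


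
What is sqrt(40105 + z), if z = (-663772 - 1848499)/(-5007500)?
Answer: sqrt(402259084441313)/100150 ≈ 200.26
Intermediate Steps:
z = 2512271/5007500 (z = -2512271*(-1/5007500) = 2512271/5007500 ≈ 0.50170)
sqrt(40105 + z) = sqrt(40105 + 2512271/5007500) = sqrt(200828299771/5007500) = sqrt(402259084441313)/100150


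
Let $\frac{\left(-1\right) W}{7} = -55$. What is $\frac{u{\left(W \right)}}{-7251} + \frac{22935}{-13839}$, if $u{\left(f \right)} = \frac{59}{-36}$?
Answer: $- \frac{1995348053}{1204159068} \approx -1.657$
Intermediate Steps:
$W = 385$ ($W = \left(-7\right) \left(-55\right) = 385$)
$u{\left(f \right)} = - \frac{59}{36}$ ($u{\left(f \right)} = 59 \left(- \frac{1}{36}\right) = - \frac{59}{36}$)
$\frac{u{\left(W \right)}}{-7251} + \frac{22935}{-13839} = - \frac{59}{36 \left(-7251\right)} + \frac{22935}{-13839} = \left(- \frac{59}{36}\right) \left(- \frac{1}{7251}\right) + 22935 \left(- \frac{1}{13839}\right) = \frac{59}{261036} - \frac{7645}{4613} = - \frac{1995348053}{1204159068}$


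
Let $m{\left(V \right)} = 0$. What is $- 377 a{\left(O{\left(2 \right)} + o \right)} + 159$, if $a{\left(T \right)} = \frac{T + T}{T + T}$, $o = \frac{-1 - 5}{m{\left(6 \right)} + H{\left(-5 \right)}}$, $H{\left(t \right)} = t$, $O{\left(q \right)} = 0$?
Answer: $-218$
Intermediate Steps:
$o = \frac{6}{5}$ ($o = \frac{-1 - 5}{0 - 5} = - \frac{6}{-5} = \left(-6\right) \left(- \frac{1}{5}\right) = \frac{6}{5} \approx 1.2$)
$a{\left(T \right)} = 1$ ($a{\left(T \right)} = \frac{2 T}{2 T} = 2 T \frac{1}{2 T} = 1$)
$- 377 a{\left(O{\left(2 \right)} + o \right)} + 159 = \left(-377\right) 1 + 159 = -377 + 159 = -218$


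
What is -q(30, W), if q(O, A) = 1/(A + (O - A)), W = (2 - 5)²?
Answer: -1/30 ≈ -0.033333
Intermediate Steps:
W = 9 (W = (-3)² = 9)
q(O, A) = 1/O
-q(30, W) = -1/30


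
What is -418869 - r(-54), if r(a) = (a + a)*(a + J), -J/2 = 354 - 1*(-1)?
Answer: -501381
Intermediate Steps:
J = -710 (J = -2*(354 - 1*(-1)) = -2*(354 + 1) = -2*355 = -710)
r(a) = 2*a*(-710 + a) (r(a) = (a + a)*(a - 710) = (2*a)*(-710 + a) = 2*a*(-710 + a))
-418869 - r(-54) = -418869 - 2*(-54)*(-710 - 54) = -418869 - 2*(-54)*(-764) = -418869 - 1*82512 = -418869 - 82512 = -501381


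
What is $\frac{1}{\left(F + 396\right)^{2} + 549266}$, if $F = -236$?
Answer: $\frac{1}{574866} \approx 1.7395 \cdot 10^{-6}$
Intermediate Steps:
$\frac{1}{\left(F + 396\right)^{2} + 549266} = \frac{1}{\left(-236 + 396\right)^{2} + 549266} = \frac{1}{160^{2} + 549266} = \frac{1}{25600 + 549266} = \frac{1}{574866}$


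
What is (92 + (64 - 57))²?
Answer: 9801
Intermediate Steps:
(92 + (64 - 57))² = (92 + 7)² = 99² = 9801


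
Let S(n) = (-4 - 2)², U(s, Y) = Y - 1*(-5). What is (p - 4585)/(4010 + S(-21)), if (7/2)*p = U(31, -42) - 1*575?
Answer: -33319/28322 ≈ -1.1764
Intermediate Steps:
U(s, Y) = 5 + Y (U(s, Y) = Y + 5 = 5 + Y)
p = -1224/7 (p = 2*((5 - 42) - 1*575)/7 = 2*(-37 - 575)/7 = (2/7)*(-612) = -1224/7 ≈ -174.86)
S(n) = 36 (S(n) = (-6)² = 36)
(p - 4585)/(4010 + S(-21)) = (-1224/7 - 4585)/(4010 + 36) = -33319/7/4046 = -33319/7*1/4046 = -33319/28322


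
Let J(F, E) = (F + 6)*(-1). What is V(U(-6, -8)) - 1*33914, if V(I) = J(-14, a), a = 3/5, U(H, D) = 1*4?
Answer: -33906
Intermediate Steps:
U(H, D) = 4
a = ⅗ (a = 3*(⅕) = ⅗ ≈ 0.60000)
J(F, E) = -6 - F (J(F, E) = (6 + F)*(-1) = -6 - F)
V(I) = 8 (V(I) = -6 - 1*(-14) = -6 + 14 = 8)
V(U(-6, -8)) - 1*33914 = 8 - 1*33914 = 8 - 33914 = -33906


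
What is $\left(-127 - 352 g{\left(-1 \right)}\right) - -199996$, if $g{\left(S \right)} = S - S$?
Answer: $199869$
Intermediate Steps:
$g{\left(S \right)} = 0$
$\left(-127 - 352 g{\left(-1 \right)}\right) - -199996 = \left(-127 - 0\right) - -199996 = \left(-127 + 0\right) + 199996 = -127 + 199996 = 199869$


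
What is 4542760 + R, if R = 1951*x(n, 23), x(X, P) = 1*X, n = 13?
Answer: 4568123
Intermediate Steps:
x(X, P) = X
R = 25363 (R = 1951*13 = 25363)
4542760 + R = 4542760 + 25363 = 4568123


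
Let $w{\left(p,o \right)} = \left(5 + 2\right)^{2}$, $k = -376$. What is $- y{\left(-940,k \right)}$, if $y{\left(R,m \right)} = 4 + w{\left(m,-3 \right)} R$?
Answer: $46056$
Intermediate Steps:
$w{\left(p,o \right)} = 49$ ($w{\left(p,o \right)} = 7^{2} = 49$)
$y{\left(R,m \right)} = 4 + 49 R$
$- y{\left(-940,k \right)} = - (4 + 49 \left(-940\right)) = - (4 - 46060) = \left(-1\right) \left(-46056\right) = 46056$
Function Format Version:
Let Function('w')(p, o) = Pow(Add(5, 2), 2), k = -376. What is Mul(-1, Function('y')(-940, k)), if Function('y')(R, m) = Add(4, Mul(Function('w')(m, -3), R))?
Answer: 46056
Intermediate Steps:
Function('w')(p, o) = 49 (Function('w')(p, o) = Pow(7, 2) = 49)
Function('y')(R, m) = Add(4, Mul(49, R))
Mul(-1, Function('y')(-940, k)) = Mul(-1, Add(4, Mul(49, -940))) = Mul(-1, Add(4, -46060)) = Mul(-1, -46056) = 46056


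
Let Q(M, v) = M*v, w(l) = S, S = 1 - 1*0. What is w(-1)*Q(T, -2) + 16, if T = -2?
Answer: 20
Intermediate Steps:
S = 1 (S = 1 + 0 = 1)
w(l) = 1
w(-1)*Q(T, -2) + 16 = 1*(-2*(-2)) + 16 = 1*4 + 16 = 4 + 16 = 20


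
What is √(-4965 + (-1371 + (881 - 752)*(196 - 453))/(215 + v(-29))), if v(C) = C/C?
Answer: I*√184494/6 ≈ 71.588*I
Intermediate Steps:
v(C) = 1
√(-4965 + (-1371 + (881 - 752)*(196 - 453))/(215 + v(-29))) = √(-4965 + (-1371 + (881 - 752)*(196 - 453))/(215 + 1)) = √(-4965 + (-1371 + 129*(-257))/216) = √(-4965 + (-1371 - 33153)*(1/216)) = √(-4965 - 34524*1/216) = √(-4965 - 959/6) = √(-30749/6) = I*√184494/6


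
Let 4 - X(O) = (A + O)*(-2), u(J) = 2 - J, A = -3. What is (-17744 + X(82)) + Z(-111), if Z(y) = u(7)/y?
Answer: -1951597/111 ≈ -17582.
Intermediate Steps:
Z(y) = -5/y (Z(y) = (2 - 1*7)/y = (2 - 7)/y = -5/y)
X(O) = -2 + 2*O (X(O) = 4 - (-3 + O)*(-2) = 4 - (6 - 2*O) = 4 + (-6 + 2*O) = -2 + 2*O)
(-17744 + X(82)) + Z(-111) = (-17744 + (-2 + 2*82)) - 5/(-111) = (-17744 + (-2 + 164)) - 5*(-1/111) = (-17744 + 162) + 5/111 = -17582 + 5/111 = -1951597/111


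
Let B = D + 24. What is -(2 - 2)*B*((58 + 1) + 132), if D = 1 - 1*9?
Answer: 0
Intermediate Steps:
D = -8 (D = 1 - 9 = -8)
B = 16 (B = -8 + 24 = 16)
-(2 - 2)*B*((58 + 1) + 132) = -(2 - 2)*16*((58 + 1) + 132) = -0*16*(59 + 132) = -0*191 = -1*0 = 0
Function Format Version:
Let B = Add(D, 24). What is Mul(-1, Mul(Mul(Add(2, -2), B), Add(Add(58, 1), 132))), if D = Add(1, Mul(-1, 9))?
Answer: 0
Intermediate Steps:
D = -8 (D = Add(1, -9) = -8)
B = 16 (B = Add(-8, 24) = 16)
Mul(-1, Mul(Mul(Add(2, -2), B), Add(Add(58, 1), 132))) = Mul(-1, Mul(Mul(Add(2, -2), 16), Add(Add(58, 1), 132))) = Mul(-1, Mul(Mul(0, 16), Add(59, 132))) = Mul(-1, Mul(0, 191)) = Mul(-1, 0) = 0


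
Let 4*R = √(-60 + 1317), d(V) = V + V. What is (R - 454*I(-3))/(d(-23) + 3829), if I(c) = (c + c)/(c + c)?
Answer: -454/3783 + √1257/15132 ≈ -0.11767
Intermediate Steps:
d(V) = 2*V
R = √1257/4 (R = √(-60 + 1317)/4 = √1257/4 ≈ 8.8636)
I(c) = 1 (I(c) = (2*c)/((2*c)) = (2*c)*(1/(2*c)) = 1)
(R - 454*I(-3))/(d(-23) + 3829) = (√1257/4 - 454*1)/(2*(-23) + 3829) = (√1257/4 - 454)/(-46 + 3829) = (-454 + √1257/4)/3783 = (-454 + √1257/4)*(1/3783) = -454/3783 + √1257/15132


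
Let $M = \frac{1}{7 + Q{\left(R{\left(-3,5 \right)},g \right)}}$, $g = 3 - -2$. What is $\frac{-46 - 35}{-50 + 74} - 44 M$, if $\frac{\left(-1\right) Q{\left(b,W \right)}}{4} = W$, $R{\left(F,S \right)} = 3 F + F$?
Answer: $\frac{1}{104} \approx 0.0096154$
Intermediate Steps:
$R{\left(F,S \right)} = 4 F$
$g = 5$ ($g = 3 + 2 = 5$)
$Q{\left(b,W \right)} = - 4 W$
$M = - \frac{1}{13}$ ($M = \frac{1}{7 - 20} = \frac{1}{-13} = - \frac{1}{13} \approx -0.076923$)
$\frac{-46 - 35}{-50 + 74} - 44 M = \frac{-46 - 35}{-50 + 74} - - \frac{44}{13} = - \frac{81}{24} + \frac{44}{13} = \left(-81\right) \frac{1}{24} + \frac{44}{13} = - \frac{27}{8} + \frac{44}{13} = \frac{1}{104}$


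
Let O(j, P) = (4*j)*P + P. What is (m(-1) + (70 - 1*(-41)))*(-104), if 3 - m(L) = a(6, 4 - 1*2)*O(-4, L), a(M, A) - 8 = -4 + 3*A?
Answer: 3744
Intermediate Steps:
O(j, P) = P + 4*P*j (O(j, P) = 4*P*j + P = P + 4*P*j)
a(M, A) = 4 + 3*A (a(M, A) = 8 + (-4 + 3*A) = 4 + 3*A)
m(L) = 3 + 150*L (m(L) = 3 - (4 + 3*(4 - 1*2))*L*(1 + 4*(-4)) = 3 - (4 + 3*(4 - 2))*L*(1 - 16) = 3 - (4 + 3*2)*L*(-15) = 3 - (4 + 6)*(-15*L) = 3 - 10*(-15*L) = 3 - (-150)*L = 3 + 150*L)
(m(-1) + (70 - 1*(-41)))*(-104) = ((3 + 150*(-1)) + (70 - 1*(-41)))*(-104) = ((3 - 150) + (70 + 41))*(-104) = (-147 + 111)*(-104) = -36*(-104) = 3744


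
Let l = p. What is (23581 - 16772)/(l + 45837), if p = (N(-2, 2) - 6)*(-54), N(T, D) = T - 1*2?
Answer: 6809/46377 ≈ 0.14682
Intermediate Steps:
N(T, D) = -2 + T (N(T, D) = T - 2 = -2 + T)
p = 540 (p = ((-2 - 2) - 6)*(-54) = (-4 - 6)*(-54) = -10*(-54) = 540)
l = 540
(23581 - 16772)/(l + 45837) = (23581 - 16772)/(540 + 45837) = 6809/46377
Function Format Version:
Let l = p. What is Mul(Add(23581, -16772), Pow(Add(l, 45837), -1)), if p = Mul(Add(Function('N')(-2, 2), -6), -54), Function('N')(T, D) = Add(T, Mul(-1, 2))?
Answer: Rational(6809, 46377) ≈ 0.14682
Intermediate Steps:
Function('N')(T, D) = Add(-2, T) (Function('N')(T, D) = Add(T, -2) = Add(-2, T))
p = 540 (p = Mul(Add(Add(-2, -2), -6), -54) = Mul(Add(-4, -6), -54) = Mul(-10, -54) = 540)
l = 540
Mul(Add(23581, -16772), Pow(Add(l, 45837), -1)) = Mul(Add(23581, -16772), Pow(Add(540, 45837), -1)) = Mul(6809, Pow(46377, -1)) = Mul(6809, Rational(1, 46377)) = Rational(6809, 46377)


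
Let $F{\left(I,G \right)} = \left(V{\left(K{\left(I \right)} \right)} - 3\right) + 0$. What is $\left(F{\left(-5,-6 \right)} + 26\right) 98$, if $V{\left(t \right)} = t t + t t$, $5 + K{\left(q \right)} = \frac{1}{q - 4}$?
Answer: $\frac{597310}{81} \approx 7374.2$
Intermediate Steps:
$K{\left(q \right)} = -5 + \frac{1}{-4 + q}$ ($K{\left(q \right)} = -5 + \frac{1}{q - 4} = -5 + \frac{1}{-4 + q}$)
$V{\left(t \right)} = 2 t^{2}$ ($V{\left(t \right)} = t^{2} + t^{2} = 2 t^{2}$)
$F{\left(I,G \right)} = -3 + \frac{2 \left(21 - 5 I\right)^{2}}{\left(-4 + I\right)^{2}}$ ($F{\left(I,G \right)} = \left(2 \left(\frac{21 - 5 I}{-4 + I}\right)^{2} - 3\right) + 0 = \left(2 \frac{\left(21 - 5 I\right)^{2}}{\left(-4 + I\right)^{2}} - 3\right) + 0 = \left(\frac{2 \left(21 - 5 I\right)^{2}}{\left(-4 + I\right)^{2}} - 3\right) + 0 = \left(-3 + \frac{2 \left(21 - 5 I\right)^{2}}{\left(-4 + I\right)^{2}}\right) + 0 = -3 + \frac{2 \left(21 - 5 I\right)^{2}}{\left(-4 + I\right)^{2}}$)
$\left(F{\left(-5,-6 \right)} + 26\right) 98 = \left(\frac{834 - -1980 + 47 \left(-5\right)^{2}}{16 + \left(-5\right)^{2} - -40} + 26\right) 98 = \left(\frac{834 + 1980 + 47 \cdot 25}{16 + 25 + 40} + 26\right) 98 = \left(\frac{834 + 1980 + 1175}{81} + 26\right) 98 = \left(\frac{1}{81} \cdot 3989 + 26\right) 98 = \left(\frac{3989}{81} + 26\right) 98 = \frac{6095}{81} \cdot 98 = \frac{597310}{81}$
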